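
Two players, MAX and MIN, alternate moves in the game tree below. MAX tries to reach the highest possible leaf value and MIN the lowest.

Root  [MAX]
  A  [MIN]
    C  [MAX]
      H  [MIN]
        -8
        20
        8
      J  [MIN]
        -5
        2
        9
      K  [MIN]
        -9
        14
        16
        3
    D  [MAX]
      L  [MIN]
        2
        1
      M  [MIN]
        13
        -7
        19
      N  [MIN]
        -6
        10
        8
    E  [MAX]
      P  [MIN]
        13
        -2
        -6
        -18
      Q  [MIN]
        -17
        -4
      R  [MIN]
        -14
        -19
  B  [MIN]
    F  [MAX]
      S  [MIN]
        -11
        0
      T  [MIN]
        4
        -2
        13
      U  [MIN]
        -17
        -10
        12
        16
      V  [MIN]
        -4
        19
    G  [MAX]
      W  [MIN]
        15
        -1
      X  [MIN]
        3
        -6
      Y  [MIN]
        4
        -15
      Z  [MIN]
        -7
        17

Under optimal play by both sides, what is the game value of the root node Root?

H (MIN): min(-8, 20, 8) = -8
J (MIN): min(-5, 2, 9) = -5
K (MIN): min(-9, 14, 16, 3) = -9
C (MAX): max(-8, -5, -9) = -5
L (MIN): min(2, 1) = 1
M (MIN): min(13, -7, 19) = -7
N (MIN): min(-6, 10, 8) = -6
D (MAX): max(1, -7, -6) = 1
P (MIN): min(13, -2, -6, -18) = -18
Q (MIN): min(-17, -4) = -17
R (MIN): min(-14, -19) = -19
E (MAX): max(-18, -17, -19) = -17
A (MIN): min(-5, 1, -17) = -17
S (MIN): min(-11, 0) = -11
T (MIN): min(4, -2, 13) = -2
U (MIN): min(-17, -10, 12, 16) = -17
V (MIN): min(-4, 19) = -4
F (MAX): max(-11, -2, -17, -4) = -2
W (MIN): min(15, -1) = -1
X (MIN): min(3, -6) = -6
Y (MIN): min(4, -15) = -15
Z (MIN): min(-7, 17) = -7
G (MAX): max(-1, -6, -15, -7) = -1
B (MIN): min(-2, -1) = -2
Root (MAX): max(-17, -2) = -2

-2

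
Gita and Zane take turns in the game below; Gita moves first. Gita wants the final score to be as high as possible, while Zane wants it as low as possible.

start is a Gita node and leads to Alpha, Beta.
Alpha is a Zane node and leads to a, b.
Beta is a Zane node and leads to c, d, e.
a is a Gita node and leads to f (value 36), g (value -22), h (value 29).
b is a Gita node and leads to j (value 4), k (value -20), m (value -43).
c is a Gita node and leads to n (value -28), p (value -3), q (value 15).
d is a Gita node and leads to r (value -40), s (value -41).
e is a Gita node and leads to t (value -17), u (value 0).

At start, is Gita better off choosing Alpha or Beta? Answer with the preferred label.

Alpha

a (Gita): max(36, -22, 29) = 36
b (Gita): max(4, -20, -43) = 4
Alpha (Zane): min(36, 4) = 4
c (Gita): max(-28, -3, 15) = 15
d (Gita): max(-40, -41) = -40
e (Gita): max(-17, 0) = 0
Beta (Zane): min(15, -40, 0) = -40
Gita prefers the higher value; Alpha=4, Beta=-40. Alpha is better since 4 > -40.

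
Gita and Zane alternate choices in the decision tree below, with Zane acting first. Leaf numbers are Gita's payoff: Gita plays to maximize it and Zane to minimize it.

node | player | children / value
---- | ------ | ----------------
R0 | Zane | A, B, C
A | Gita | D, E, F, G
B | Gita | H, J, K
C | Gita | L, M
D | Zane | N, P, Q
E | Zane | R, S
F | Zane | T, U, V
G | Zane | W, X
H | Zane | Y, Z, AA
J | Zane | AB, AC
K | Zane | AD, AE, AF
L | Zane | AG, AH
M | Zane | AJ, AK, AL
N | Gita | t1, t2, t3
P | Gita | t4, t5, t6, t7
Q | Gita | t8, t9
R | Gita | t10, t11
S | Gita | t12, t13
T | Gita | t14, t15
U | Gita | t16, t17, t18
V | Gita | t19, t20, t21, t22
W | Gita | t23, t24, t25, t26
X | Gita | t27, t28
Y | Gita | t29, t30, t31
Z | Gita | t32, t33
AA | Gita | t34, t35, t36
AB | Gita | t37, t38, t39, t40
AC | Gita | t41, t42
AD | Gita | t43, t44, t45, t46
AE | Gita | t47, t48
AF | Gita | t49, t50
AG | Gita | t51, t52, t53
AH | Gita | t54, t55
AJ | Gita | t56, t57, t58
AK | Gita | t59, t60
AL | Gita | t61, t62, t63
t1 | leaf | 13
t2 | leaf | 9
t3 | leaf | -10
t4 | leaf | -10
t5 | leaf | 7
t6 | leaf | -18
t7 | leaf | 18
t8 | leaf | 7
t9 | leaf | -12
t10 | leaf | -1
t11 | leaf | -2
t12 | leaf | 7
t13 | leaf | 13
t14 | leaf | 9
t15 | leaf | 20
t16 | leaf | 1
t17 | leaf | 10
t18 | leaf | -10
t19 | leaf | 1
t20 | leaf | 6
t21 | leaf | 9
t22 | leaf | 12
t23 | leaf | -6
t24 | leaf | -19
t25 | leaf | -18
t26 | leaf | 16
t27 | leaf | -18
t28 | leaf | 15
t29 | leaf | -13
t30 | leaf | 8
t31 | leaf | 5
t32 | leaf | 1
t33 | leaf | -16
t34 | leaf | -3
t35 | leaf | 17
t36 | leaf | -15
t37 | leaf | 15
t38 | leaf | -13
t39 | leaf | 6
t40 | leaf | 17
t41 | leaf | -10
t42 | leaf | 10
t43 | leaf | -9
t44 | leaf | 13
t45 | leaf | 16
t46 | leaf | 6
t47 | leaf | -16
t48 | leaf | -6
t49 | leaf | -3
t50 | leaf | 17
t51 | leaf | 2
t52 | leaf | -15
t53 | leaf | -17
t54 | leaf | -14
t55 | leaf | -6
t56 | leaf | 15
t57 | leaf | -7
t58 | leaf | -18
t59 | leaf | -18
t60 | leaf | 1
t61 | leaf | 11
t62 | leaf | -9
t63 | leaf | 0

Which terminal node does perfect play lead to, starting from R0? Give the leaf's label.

t60

N (Gita): max(13, 9, -10) = 13
P (Gita): max(-10, 7, -18, 18) = 18
Q (Gita): max(7, -12) = 7
D (Zane): min(13, 18, 7) = 7
R (Gita): max(-1, -2) = -1
S (Gita): max(7, 13) = 13
E (Zane): min(-1, 13) = -1
T (Gita): max(9, 20) = 20
U (Gita): max(1, 10, -10) = 10
V (Gita): max(1, 6, 9, 12) = 12
F (Zane): min(20, 10, 12) = 10
W (Gita): max(-6, -19, -18, 16) = 16
X (Gita): max(-18, 15) = 15
G (Zane): min(16, 15) = 15
A (Gita): max(7, -1, 10, 15) = 15
Y (Gita): max(-13, 8, 5) = 8
Z (Gita): max(1, -16) = 1
AA (Gita): max(-3, 17, -15) = 17
H (Zane): min(8, 1, 17) = 1
AB (Gita): max(15, -13, 6, 17) = 17
AC (Gita): max(-10, 10) = 10
J (Zane): min(17, 10) = 10
AD (Gita): max(-9, 13, 16, 6) = 16
AE (Gita): max(-16, -6) = -6
AF (Gita): max(-3, 17) = 17
K (Zane): min(16, -6, 17) = -6
B (Gita): max(1, 10, -6) = 10
AG (Gita): max(2, -15, -17) = 2
AH (Gita): max(-14, -6) = -6
L (Zane): min(2, -6) = -6
AJ (Gita): max(15, -7, -18) = 15
AK (Gita): max(-18, 1) = 1
AL (Gita): max(11, -9, 0) = 11
M (Zane): min(15, 1, 11) = 1
C (Gita): max(-6, 1) = 1
R0 (Zane): min(15, 10, 1) = 1
At R0, Zane picks C (lowest: 1).
At C, Gita picks M (highest: 1).
At M, Zane picks AK (lowest: 1).
At AK, Gita picks t60 (highest: 1).
Terminal value 1.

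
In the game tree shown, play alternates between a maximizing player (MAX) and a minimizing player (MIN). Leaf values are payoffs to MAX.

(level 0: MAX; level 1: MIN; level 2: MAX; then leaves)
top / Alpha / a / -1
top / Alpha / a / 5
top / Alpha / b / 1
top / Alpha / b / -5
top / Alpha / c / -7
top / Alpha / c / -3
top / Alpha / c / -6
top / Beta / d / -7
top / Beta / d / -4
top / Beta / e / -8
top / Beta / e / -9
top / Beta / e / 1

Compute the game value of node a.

a (MAX): max(-1, 5) = 5

5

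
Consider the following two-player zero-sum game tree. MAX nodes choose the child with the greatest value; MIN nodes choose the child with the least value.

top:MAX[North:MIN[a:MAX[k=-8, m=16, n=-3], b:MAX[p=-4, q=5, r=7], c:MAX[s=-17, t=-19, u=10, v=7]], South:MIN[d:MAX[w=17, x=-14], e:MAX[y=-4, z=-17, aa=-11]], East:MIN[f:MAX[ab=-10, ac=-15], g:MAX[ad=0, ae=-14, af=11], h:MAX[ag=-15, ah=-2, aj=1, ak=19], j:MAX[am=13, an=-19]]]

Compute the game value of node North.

7

a (MAX): max(-8, 16, -3) = 16
b (MAX): max(-4, 5, 7) = 7
c (MAX): max(-17, -19, 10, 7) = 10
North (MIN): min(16, 7, 10) = 7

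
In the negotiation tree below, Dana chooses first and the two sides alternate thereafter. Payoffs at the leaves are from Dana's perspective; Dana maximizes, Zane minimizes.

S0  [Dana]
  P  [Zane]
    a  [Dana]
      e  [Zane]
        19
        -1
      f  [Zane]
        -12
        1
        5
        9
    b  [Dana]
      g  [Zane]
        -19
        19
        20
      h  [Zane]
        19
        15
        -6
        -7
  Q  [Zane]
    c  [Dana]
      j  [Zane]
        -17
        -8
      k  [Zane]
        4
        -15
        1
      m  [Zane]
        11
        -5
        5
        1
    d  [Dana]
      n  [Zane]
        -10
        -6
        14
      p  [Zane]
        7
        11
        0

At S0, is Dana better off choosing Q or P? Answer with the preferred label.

j (Zane): min(-17, -8) = -17
k (Zane): min(4, -15, 1) = -15
m (Zane): min(11, -5, 5, 1) = -5
c (Dana): max(-17, -15, -5) = -5
n (Zane): min(-10, -6, 14) = -10
p (Zane): min(7, 11, 0) = 0
d (Dana): max(-10, 0) = 0
Q (Zane): min(-5, 0) = -5
e (Zane): min(19, -1) = -1
f (Zane): min(-12, 1, 5, 9) = -12
a (Dana): max(-1, -12) = -1
g (Zane): min(-19, 19, 20) = -19
h (Zane): min(19, 15, -6, -7) = -7
b (Dana): max(-19, -7) = -7
P (Zane): min(-1, -7) = -7
Dana prefers the higher value; Q=-5, P=-7. Q is better since -5 > -7.

Q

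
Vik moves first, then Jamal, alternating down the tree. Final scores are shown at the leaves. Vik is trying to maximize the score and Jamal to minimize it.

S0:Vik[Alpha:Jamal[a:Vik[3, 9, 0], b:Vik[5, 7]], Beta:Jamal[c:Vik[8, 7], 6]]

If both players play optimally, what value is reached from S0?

7

a (Vik): max(3, 9, 0) = 9
b (Vik): max(5, 7) = 7
Alpha (Jamal): min(9, 7) = 7
c (Vik): max(8, 7) = 8
Beta (Jamal): min(8, 6) = 6
S0 (Vik): max(7, 6) = 7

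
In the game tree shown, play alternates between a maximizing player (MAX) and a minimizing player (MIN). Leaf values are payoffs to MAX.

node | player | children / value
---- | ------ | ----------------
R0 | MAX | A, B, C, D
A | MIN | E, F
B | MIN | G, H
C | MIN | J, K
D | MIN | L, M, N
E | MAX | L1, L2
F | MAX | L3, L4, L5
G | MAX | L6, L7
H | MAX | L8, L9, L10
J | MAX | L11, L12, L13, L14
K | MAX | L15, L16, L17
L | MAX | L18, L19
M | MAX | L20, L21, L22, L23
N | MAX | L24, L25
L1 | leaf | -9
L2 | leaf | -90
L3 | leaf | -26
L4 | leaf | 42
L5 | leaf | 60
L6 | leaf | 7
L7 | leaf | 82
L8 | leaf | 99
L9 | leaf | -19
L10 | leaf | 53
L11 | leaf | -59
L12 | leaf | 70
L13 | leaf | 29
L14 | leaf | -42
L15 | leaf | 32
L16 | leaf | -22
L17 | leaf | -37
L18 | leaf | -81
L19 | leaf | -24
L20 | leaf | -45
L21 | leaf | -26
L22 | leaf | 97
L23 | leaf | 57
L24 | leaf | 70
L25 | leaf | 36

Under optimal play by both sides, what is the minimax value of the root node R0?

E (MAX): max(-9, -90) = -9
F (MAX): max(-26, 42, 60) = 60
A (MIN): min(-9, 60) = -9
G (MAX): max(7, 82) = 82
H (MAX): max(99, -19, 53) = 99
B (MIN): min(82, 99) = 82
J (MAX): max(-59, 70, 29, -42) = 70
K (MAX): max(32, -22, -37) = 32
C (MIN): min(70, 32) = 32
L (MAX): max(-81, -24) = -24
M (MAX): max(-45, -26, 97, 57) = 97
N (MAX): max(70, 36) = 70
D (MIN): min(-24, 97, 70) = -24
R0 (MAX): max(-9, 82, 32, -24) = 82

82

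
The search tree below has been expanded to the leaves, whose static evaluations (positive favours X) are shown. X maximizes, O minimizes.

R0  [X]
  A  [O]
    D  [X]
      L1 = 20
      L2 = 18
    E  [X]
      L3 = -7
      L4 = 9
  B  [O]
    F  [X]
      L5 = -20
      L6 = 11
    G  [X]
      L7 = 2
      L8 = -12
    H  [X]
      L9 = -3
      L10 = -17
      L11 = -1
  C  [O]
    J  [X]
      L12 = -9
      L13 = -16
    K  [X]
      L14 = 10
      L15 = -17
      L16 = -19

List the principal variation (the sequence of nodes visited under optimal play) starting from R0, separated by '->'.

D (X): max(20, 18) = 20
E (X): max(-7, 9) = 9
A (O): min(20, 9) = 9
F (X): max(-20, 11) = 11
G (X): max(2, -12) = 2
H (X): max(-3, -17, -1) = -1
B (O): min(11, 2, -1) = -1
J (X): max(-9, -16) = -9
K (X): max(10, -17, -19) = 10
C (O): min(-9, 10) = -9
R0 (X): max(9, -1, -9) = 9
At R0, X picks A (highest: 9).
At A, O picks E (lowest: 9).
At E, X picks L4 (highest: 9).
Terminal value 9.

R0 -> A -> E -> L4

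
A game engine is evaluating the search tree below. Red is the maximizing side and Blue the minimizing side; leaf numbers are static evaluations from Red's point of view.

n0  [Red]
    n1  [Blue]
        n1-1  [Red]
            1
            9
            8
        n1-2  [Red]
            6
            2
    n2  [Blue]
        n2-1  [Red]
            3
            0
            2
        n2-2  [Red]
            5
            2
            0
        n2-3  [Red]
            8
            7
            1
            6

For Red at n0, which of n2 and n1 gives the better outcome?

n2-1 (Red): max(3, 0, 2) = 3
n2-2 (Red): max(5, 2, 0) = 5
n2-3 (Red): max(8, 7, 1, 6) = 8
n2 (Blue): min(3, 5, 8) = 3
n1-1 (Red): max(1, 9, 8) = 9
n1-2 (Red): max(6, 2) = 6
n1 (Blue): min(9, 6) = 6
Red prefers the higher value; n2=3, n1=6. n1 is better since 6 > 3.

n1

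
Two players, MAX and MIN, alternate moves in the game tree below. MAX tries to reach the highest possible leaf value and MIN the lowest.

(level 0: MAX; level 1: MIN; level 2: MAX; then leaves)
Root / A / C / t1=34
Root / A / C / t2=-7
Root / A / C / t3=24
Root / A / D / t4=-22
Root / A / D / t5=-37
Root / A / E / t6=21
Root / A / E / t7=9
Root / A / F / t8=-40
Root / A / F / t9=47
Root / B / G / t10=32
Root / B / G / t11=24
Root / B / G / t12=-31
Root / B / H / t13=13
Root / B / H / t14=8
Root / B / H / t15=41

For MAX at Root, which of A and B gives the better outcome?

B

C (MAX): max(34, -7, 24) = 34
D (MAX): max(-22, -37) = -22
E (MAX): max(21, 9) = 21
F (MAX): max(-40, 47) = 47
A (MIN): min(34, -22, 21, 47) = -22
G (MAX): max(32, 24, -31) = 32
H (MAX): max(13, 8, 41) = 41
B (MIN): min(32, 41) = 32
MAX prefers the higher value; A=-22, B=32. B is better since 32 > -22.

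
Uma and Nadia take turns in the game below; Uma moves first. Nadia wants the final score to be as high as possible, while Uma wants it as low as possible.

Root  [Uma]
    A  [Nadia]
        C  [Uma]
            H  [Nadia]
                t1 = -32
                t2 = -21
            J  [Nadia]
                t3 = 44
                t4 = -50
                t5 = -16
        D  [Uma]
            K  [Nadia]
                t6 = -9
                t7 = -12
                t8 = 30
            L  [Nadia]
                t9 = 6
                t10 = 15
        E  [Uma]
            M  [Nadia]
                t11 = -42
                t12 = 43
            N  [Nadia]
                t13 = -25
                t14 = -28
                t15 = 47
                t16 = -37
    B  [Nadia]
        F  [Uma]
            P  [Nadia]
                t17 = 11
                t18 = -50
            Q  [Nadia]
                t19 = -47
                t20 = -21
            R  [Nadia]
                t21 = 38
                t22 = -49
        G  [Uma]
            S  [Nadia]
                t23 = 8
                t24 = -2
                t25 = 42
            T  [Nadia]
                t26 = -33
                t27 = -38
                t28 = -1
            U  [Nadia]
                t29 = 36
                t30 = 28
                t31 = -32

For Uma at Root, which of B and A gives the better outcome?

P (Nadia): max(11, -50) = 11
Q (Nadia): max(-47, -21) = -21
R (Nadia): max(38, -49) = 38
F (Uma): min(11, -21, 38) = -21
S (Nadia): max(8, -2, 42) = 42
T (Nadia): max(-33, -38, -1) = -1
U (Nadia): max(36, 28, -32) = 36
G (Uma): min(42, -1, 36) = -1
B (Nadia): max(-21, -1) = -1
H (Nadia): max(-32, -21) = -21
J (Nadia): max(44, -50, -16) = 44
C (Uma): min(-21, 44) = -21
K (Nadia): max(-9, -12, 30) = 30
L (Nadia): max(6, 15) = 15
D (Uma): min(30, 15) = 15
M (Nadia): max(-42, 43) = 43
N (Nadia): max(-25, -28, 47, -37) = 47
E (Uma): min(43, 47) = 43
A (Nadia): max(-21, 15, 43) = 43
Uma prefers the lower value; B=-1, A=43. B is better since -1 < 43.

B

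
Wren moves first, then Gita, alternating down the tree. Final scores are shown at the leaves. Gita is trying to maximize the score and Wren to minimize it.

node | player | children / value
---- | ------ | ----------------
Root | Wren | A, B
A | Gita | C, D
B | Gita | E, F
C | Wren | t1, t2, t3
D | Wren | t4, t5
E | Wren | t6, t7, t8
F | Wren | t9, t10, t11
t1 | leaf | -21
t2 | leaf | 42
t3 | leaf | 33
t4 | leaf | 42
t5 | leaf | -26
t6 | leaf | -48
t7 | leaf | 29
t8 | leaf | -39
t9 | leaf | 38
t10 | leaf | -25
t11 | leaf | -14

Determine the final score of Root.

C (Wren): min(-21, 42, 33) = -21
D (Wren): min(42, -26) = -26
A (Gita): max(-21, -26) = -21
E (Wren): min(-48, 29, -39) = -48
F (Wren): min(38, -25, -14) = -25
B (Gita): max(-48, -25) = -25
Root (Wren): min(-21, -25) = -25

-25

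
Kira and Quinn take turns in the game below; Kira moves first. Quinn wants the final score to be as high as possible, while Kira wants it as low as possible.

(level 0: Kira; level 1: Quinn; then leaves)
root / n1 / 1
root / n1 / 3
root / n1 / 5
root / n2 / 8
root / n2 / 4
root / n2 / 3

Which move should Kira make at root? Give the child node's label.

n1

n1 (Quinn): max(1, 3, 5) = 5
n2 (Quinn): max(8, 4, 3) = 8
root (Kira): min(5, 8) = 5
Kira at root wants the lowest of {n1=5, n2=8}, so chooses n1.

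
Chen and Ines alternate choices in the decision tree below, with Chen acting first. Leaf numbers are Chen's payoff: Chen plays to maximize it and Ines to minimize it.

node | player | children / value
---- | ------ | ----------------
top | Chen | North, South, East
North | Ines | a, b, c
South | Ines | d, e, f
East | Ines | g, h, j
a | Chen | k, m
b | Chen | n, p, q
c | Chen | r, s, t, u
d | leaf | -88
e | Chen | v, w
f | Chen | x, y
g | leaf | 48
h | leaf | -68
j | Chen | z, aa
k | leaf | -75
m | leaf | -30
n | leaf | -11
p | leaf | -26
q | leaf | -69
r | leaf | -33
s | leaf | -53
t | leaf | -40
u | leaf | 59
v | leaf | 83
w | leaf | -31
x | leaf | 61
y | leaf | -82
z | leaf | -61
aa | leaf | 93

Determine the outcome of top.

-30

a (Chen): max(-75, -30) = -30
b (Chen): max(-11, -26, -69) = -11
c (Chen): max(-33, -53, -40, 59) = 59
North (Ines): min(-30, -11, 59) = -30
e (Chen): max(83, -31) = 83
f (Chen): max(61, -82) = 61
South (Ines): min(-88, 83, 61) = -88
j (Chen): max(-61, 93) = 93
East (Ines): min(48, -68, 93) = -68
top (Chen): max(-30, -88, -68) = -30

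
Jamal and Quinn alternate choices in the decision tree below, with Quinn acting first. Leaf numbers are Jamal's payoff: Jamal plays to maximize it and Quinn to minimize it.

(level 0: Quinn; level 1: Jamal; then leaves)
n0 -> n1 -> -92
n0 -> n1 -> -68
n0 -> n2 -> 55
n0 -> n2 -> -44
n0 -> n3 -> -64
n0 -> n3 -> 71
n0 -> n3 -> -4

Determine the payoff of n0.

n1 (Jamal): max(-92, -68) = -68
n2 (Jamal): max(55, -44) = 55
n3 (Jamal): max(-64, 71, -4) = 71
n0 (Quinn): min(-68, 55, 71) = -68

-68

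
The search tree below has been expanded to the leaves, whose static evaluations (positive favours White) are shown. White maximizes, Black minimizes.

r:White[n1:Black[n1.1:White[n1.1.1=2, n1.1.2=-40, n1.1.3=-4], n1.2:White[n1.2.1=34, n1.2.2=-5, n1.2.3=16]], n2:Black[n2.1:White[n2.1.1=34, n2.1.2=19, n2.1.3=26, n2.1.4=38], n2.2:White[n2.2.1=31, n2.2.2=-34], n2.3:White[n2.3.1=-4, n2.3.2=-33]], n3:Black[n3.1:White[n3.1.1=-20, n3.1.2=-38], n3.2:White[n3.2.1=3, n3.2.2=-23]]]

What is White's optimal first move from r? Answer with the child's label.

n1

n1.1 (White): max(2, -40, -4) = 2
n1.2 (White): max(34, -5, 16) = 34
n1 (Black): min(2, 34) = 2
n2.1 (White): max(34, 19, 26, 38) = 38
n2.2 (White): max(31, -34) = 31
n2.3 (White): max(-4, -33) = -4
n2 (Black): min(38, 31, -4) = -4
n3.1 (White): max(-20, -38) = -20
n3.2 (White): max(3, -23) = 3
n3 (Black): min(-20, 3) = -20
r (White): max(2, -4, -20) = 2
White at r wants the highest of {n1=2, n2=-4, n3=-20}, so chooses n1.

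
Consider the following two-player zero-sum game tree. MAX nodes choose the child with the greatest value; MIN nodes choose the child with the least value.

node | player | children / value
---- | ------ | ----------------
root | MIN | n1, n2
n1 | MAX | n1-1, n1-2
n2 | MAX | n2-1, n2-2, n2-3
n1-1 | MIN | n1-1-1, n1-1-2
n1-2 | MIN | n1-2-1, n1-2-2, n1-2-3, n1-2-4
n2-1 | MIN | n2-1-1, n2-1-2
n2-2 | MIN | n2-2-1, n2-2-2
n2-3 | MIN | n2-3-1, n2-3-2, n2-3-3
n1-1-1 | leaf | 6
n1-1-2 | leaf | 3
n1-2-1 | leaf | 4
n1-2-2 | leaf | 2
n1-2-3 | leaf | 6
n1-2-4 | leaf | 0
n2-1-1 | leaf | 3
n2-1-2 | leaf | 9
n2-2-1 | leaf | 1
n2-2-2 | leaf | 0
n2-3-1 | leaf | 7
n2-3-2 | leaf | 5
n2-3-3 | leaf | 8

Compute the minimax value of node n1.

n1-1 (MIN): min(6, 3) = 3
n1-2 (MIN): min(4, 2, 6, 0) = 0
n1 (MAX): max(3, 0) = 3

3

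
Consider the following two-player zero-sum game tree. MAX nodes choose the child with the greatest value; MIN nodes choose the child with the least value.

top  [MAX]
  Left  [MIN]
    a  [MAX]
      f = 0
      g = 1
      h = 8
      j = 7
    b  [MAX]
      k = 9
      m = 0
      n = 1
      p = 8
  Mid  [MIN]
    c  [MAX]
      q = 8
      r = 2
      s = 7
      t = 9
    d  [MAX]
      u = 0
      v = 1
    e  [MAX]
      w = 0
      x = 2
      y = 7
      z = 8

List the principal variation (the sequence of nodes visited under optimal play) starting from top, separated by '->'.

top -> Left -> a -> h

a (MAX): max(0, 1, 8, 7) = 8
b (MAX): max(9, 0, 1, 8) = 9
Left (MIN): min(8, 9) = 8
c (MAX): max(8, 2, 7, 9) = 9
d (MAX): max(0, 1) = 1
e (MAX): max(0, 2, 7, 8) = 8
Mid (MIN): min(9, 1, 8) = 1
top (MAX): max(8, 1) = 8
At top, MAX picks Left (highest: 8).
At Left, MIN picks a (lowest: 8).
At a, MAX picks h (highest: 8).
Terminal value 8.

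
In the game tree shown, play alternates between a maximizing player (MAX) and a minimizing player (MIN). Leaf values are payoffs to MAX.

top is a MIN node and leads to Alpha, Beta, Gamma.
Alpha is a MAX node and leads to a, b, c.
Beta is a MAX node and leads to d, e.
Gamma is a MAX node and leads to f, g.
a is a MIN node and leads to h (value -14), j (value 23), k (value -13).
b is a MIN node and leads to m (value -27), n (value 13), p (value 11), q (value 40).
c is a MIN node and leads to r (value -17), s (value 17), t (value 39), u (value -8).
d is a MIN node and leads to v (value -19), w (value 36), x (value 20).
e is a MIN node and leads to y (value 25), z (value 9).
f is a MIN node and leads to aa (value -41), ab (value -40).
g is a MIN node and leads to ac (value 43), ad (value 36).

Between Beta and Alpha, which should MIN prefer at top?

Alpha

d (MIN): min(-19, 36, 20) = -19
e (MIN): min(25, 9) = 9
Beta (MAX): max(-19, 9) = 9
a (MIN): min(-14, 23, -13) = -14
b (MIN): min(-27, 13, 11, 40) = -27
c (MIN): min(-17, 17, 39, -8) = -17
Alpha (MAX): max(-14, -27, -17) = -14
MIN prefers the lower value; Beta=9, Alpha=-14. Alpha is better since -14 < 9.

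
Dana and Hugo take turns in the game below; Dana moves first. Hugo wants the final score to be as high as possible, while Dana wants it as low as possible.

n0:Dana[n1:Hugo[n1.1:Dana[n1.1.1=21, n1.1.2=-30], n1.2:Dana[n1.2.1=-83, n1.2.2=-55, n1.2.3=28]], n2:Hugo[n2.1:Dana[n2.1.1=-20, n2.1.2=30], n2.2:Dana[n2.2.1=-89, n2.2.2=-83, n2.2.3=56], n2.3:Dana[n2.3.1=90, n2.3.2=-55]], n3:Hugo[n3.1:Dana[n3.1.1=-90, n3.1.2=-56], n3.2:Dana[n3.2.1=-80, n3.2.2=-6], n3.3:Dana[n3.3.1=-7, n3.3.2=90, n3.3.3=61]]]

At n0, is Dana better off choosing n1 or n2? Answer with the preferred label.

n1

n1.1 (Dana): min(21, -30) = -30
n1.2 (Dana): min(-83, -55, 28) = -83
n1 (Hugo): max(-30, -83) = -30
n2.1 (Dana): min(-20, 30) = -20
n2.2 (Dana): min(-89, -83, 56) = -89
n2.3 (Dana): min(90, -55) = -55
n2 (Hugo): max(-20, -89, -55) = -20
Dana prefers the lower value; n1=-30, n2=-20. n1 is better since -30 < -20.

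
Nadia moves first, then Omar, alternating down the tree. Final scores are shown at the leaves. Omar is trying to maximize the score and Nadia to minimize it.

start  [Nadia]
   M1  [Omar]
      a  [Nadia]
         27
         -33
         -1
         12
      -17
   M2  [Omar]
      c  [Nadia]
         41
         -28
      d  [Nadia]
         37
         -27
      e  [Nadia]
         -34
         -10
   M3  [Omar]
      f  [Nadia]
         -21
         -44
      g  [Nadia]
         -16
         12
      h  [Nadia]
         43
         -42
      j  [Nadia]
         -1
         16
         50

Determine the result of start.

a (Nadia): min(27, -33, -1, 12) = -33
M1 (Omar): max(-33, -17) = -17
c (Nadia): min(41, -28) = -28
d (Nadia): min(37, -27) = -27
e (Nadia): min(-34, -10) = -34
M2 (Omar): max(-28, -27, -34) = -27
f (Nadia): min(-21, -44) = -44
g (Nadia): min(-16, 12) = -16
h (Nadia): min(43, -42) = -42
j (Nadia): min(-1, 16, 50) = -1
M3 (Omar): max(-44, -16, -42, -1) = -1
start (Nadia): min(-17, -27, -1) = -27

-27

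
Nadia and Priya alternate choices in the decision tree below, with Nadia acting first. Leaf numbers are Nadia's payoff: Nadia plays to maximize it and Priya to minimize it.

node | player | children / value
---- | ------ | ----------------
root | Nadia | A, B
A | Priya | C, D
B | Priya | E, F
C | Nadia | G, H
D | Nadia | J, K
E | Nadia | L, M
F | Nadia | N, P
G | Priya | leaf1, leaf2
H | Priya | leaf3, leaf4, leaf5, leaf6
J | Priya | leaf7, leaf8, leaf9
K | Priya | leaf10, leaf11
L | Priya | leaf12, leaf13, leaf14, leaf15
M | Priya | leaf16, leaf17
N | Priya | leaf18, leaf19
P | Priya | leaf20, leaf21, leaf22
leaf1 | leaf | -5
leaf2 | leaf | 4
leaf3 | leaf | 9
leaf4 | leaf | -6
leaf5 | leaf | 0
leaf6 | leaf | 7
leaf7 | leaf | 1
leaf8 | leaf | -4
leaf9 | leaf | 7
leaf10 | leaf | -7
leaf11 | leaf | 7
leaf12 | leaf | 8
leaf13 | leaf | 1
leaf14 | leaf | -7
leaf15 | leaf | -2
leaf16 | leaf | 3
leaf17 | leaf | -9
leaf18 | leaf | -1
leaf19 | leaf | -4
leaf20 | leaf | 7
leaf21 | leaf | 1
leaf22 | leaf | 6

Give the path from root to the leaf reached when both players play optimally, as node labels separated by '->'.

root -> A -> C -> G -> leaf1

G (Priya): min(-5, 4) = -5
H (Priya): min(9, -6, 0, 7) = -6
C (Nadia): max(-5, -6) = -5
J (Priya): min(1, -4, 7) = -4
K (Priya): min(-7, 7) = -7
D (Nadia): max(-4, -7) = -4
A (Priya): min(-5, -4) = -5
L (Priya): min(8, 1, -7, -2) = -7
M (Priya): min(3, -9) = -9
E (Nadia): max(-7, -9) = -7
N (Priya): min(-1, -4) = -4
P (Priya): min(7, 1, 6) = 1
F (Nadia): max(-4, 1) = 1
B (Priya): min(-7, 1) = -7
root (Nadia): max(-5, -7) = -5
At root, Nadia picks A (highest: -5).
At A, Priya picks C (lowest: -5).
At C, Nadia picks G (highest: -5).
At G, Priya picks leaf1 (lowest: -5).
Terminal value -5.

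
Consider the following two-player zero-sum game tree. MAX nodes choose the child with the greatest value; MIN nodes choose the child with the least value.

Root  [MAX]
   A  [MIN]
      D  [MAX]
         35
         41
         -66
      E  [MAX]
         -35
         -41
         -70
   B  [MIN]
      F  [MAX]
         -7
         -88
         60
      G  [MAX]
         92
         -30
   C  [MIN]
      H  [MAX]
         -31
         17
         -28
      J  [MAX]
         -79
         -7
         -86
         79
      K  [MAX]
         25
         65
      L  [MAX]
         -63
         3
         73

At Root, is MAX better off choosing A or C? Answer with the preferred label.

C

D (MAX): max(35, 41, -66) = 41
E (MAX): max(-35, -41, -70) = -35
A (MIN): min(41, -35) = -35
H (MAX): max(-31, 17, -28) = 17
J (MAX): max(-79, -7, -86, 79) = 79
K (MAX): max(25, 65) = 65
L (MAX): max(-63, 3, 73) = 73
C (MIN): min(17, 79, 65, 73) = 17
MAX prefers the higher value; A=-35, C=17. C is better since 17 > -35.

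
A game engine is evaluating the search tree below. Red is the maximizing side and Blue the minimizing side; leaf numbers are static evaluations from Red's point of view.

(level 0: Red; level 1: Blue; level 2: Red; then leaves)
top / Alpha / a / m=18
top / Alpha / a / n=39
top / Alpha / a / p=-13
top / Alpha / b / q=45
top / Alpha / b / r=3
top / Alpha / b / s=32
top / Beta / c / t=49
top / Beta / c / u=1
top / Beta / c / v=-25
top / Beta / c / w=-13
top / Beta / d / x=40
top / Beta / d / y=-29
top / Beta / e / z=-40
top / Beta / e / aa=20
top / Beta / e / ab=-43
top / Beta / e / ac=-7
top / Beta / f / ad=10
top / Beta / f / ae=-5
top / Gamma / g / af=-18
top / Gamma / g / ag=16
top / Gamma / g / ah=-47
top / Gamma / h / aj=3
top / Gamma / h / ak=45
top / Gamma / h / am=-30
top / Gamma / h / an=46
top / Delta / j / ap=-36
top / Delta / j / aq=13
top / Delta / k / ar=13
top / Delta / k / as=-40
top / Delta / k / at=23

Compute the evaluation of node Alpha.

a (Red): max(18, 39, -13) = 39
b (Red): max(45, 3, 32) = 45
Alpha (Blue): min(39, 45) = 39

39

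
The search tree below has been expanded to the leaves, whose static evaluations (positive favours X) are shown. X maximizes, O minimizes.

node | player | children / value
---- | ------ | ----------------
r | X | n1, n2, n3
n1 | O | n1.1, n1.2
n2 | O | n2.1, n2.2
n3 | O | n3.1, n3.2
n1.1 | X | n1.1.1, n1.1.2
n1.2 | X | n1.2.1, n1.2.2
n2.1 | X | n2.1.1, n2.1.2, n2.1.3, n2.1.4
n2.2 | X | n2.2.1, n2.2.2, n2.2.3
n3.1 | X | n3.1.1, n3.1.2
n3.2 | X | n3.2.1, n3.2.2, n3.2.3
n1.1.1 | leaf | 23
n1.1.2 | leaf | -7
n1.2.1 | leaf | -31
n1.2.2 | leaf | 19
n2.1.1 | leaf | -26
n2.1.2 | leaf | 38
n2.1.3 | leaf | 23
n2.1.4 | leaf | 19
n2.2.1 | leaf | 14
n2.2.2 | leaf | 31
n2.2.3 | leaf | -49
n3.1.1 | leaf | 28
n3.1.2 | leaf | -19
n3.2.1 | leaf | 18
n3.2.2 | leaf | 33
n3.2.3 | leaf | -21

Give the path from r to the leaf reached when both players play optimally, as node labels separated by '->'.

r -> n2 -> n2.2 -> n2.2.2

n1.1 (X): max(23, -7) = 23
n1.2 (X): max(-31, 19) = 19
n1 (O): min(23, 19) = 19
n2.1 (X): max(-26, 38, 23, 19) = 38
n2.2 (X): max(14, 31, -49) = 31
n2 (O): min(38, 31) = 31
n3.1 (X): max(28, -19) = 28
n3.2 (X): max(18, 33, -21) = 33
n3 (O): min(28, 33) = 28
r (X): max(19, 31, 28) = 31
At r, X picks n2 (highest: 31).
At n2, O picks n2.2 (lowest: 31).
At n2.2, X picks n2.2.2 (highest: 31).
Terminal value 31.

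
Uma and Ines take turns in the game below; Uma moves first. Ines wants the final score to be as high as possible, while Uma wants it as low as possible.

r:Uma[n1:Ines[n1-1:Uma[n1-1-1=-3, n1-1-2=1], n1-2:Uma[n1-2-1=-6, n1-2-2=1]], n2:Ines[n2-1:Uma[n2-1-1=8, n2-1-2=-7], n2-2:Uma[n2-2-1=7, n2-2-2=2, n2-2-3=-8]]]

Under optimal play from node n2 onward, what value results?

-7

n2-1 (Uma): min(8, -7) = -7
n2-2 (Uma): min(7, 2, -8) = -8
n2 (Ines): max(-7, -8) = -7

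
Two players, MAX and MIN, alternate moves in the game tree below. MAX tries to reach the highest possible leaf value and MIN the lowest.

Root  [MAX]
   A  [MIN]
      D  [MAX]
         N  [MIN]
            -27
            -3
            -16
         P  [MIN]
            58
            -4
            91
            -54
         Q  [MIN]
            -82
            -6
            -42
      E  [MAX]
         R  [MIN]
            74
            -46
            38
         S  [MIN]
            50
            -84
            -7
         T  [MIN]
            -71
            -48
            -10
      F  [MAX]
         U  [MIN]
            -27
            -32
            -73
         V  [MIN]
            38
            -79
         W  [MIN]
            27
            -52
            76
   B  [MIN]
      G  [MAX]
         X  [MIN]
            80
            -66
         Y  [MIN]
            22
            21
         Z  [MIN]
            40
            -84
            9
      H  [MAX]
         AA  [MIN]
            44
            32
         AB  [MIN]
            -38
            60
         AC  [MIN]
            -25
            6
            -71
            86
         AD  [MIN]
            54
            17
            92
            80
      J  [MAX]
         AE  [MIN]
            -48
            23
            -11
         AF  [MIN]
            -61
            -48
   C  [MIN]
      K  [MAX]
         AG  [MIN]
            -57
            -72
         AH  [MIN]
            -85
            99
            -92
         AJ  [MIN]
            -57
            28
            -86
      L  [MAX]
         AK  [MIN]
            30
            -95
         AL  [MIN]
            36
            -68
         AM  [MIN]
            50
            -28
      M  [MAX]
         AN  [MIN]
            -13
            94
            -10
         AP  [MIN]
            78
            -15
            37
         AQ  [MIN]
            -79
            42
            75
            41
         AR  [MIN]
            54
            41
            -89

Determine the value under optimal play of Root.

-48

N (MIN): min(-27, -3, -16) = -27
P (MIN): min(58, -4, 91, -54) = -54
Q (MIN): min(-82, -6, -42) = -82
D (MAX): max(-27, -54, -82) = -27
R (MIN): min(74, -46, 38) = -46
S (MIN): min(50, -84, -7) = -84
T (MIN): min(-71, -48, -10) = -71
E (MAX): max(-46, -84, -71) = -46
U (MIN): min(-27, -32, -73) = -73
V (MIN): min(38, -79) = -79
W (MIN): min(27, -52, 76) = -52
F (MAX): max(-73, -79, -52) = -52
A (MIN): min(-27, -46, -52) = -52
X (MIN): min(80, -66) = -66
Y (MIN): min(22, 21) = 21
Z (MIN): min(40, -84, 9) = -84
G (MAX): max(-66, 21, -84) = 21
AA (MIN): min(44, 32) = 32
AB (MIN): min(-38, 60) = -38
AC (MIN): min(-25, 6, -71, 86) = -71
AD (MIN): min(54, 17, 92, 80) = 17
H (MAX): max(32, -38, -71, 17) = 32
AE (MIN): min(-48, 23, -11) = -48
AF (MIN): min(-61, -48) = -61
J (MAX): max(-48, -61) = -48
B (MIN): min(21, 32, -48) = -48
AG (MIN): min(-57, -72) = -72
AH (MIN): min(-85, 99, -92) = -92
AJ (MIN): min(-57, 28, -86) = -86
K (MAX): max(-72, -92, -86) = -72
AK (MIN): min(30, -95) = -95
AL (MIN): min(36, -68) = -68
AM (MIN): min(50, -28) = -28
L (MAX): max(-95, -68, -28) = -28
AN (MIN): min(-13, 94, -10) = -13
AP (MIN): min(78, -15, 37) = -15
AQ (MIN): min(-79, 42, 75, 41) = -79
AR (MIN): min(54, 41, -89) = -89
M (MAX): max(-13, -15, -79, -89) = -13
C (MIN): min(-72, -28, -13) = -72
Root (MAX): max(-52, -48, -72) = -48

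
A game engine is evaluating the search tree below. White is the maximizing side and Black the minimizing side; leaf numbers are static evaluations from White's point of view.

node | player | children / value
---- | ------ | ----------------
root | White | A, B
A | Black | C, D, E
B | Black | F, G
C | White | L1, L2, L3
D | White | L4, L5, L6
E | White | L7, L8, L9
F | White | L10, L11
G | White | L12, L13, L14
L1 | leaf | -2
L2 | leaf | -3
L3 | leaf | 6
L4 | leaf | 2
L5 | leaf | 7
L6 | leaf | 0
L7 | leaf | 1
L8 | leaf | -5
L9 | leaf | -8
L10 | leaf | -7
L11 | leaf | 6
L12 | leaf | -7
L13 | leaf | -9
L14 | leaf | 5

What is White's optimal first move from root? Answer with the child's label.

B

C (White): max(-2, -3, 6) = 6
D (White): max(2, 7, 0) = 7
E (White): max(1, -5, -8) = 1
A (Black): min(6, 7, 1) = 1
F (White): max(-7, 6) = 6
G (White): max(-7, -9, 5) = 5
B (Black): min(6, 5) = 5
root (White): max(1, 5) = 5
White at root wants the highest of {A=1, B=5}, so chooses B.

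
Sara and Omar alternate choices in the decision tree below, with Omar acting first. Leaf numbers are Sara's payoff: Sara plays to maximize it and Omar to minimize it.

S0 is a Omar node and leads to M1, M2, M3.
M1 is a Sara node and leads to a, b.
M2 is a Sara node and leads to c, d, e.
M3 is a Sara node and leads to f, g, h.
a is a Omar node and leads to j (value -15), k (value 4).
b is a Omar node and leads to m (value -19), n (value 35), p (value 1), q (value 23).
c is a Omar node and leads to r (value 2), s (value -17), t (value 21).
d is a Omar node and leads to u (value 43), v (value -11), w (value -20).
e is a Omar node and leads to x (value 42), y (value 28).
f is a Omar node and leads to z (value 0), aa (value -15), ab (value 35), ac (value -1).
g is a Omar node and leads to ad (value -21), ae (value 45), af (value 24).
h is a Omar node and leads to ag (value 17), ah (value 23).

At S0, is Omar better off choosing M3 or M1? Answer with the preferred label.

M1

f (Omar): min(0, -15, 35, -1) = -15
g (Omar): min(-21, 45, 24) = -21
h (Omar): min(17, 23) = 17
M3 (Sara): max(-15, -21, 17) = 17
a (Omar): min(-15, 4) = -15
b (Omar): min(-19, 35, 1, 23) = -19
M1 (Sara): max(-15, -19) = -15
Omar prefers the lower value; M3=17, M1=-15. M1 is better since -15 < 17.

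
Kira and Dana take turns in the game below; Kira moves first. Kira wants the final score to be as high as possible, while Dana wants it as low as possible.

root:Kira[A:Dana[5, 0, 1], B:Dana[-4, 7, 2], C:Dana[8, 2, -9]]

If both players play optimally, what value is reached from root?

A (Dana): min(5, 0, 1) = 0
B (Dana): min(-4, 7, 2) = -4
C (Dana): min(8, 2, -9) = -9
root (Kira): max(0, -4, -9) = 0

0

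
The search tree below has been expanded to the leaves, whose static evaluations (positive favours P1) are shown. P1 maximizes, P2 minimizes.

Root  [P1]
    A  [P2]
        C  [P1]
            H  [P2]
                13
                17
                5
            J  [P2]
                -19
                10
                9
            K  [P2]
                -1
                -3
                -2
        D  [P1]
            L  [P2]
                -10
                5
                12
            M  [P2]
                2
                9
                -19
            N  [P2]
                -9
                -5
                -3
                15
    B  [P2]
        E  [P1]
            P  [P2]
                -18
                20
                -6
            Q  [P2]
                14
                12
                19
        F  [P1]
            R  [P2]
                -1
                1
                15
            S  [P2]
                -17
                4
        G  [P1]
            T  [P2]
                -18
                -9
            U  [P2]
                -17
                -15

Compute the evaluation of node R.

-1

R (P2): min(-1, 1, 15) = -1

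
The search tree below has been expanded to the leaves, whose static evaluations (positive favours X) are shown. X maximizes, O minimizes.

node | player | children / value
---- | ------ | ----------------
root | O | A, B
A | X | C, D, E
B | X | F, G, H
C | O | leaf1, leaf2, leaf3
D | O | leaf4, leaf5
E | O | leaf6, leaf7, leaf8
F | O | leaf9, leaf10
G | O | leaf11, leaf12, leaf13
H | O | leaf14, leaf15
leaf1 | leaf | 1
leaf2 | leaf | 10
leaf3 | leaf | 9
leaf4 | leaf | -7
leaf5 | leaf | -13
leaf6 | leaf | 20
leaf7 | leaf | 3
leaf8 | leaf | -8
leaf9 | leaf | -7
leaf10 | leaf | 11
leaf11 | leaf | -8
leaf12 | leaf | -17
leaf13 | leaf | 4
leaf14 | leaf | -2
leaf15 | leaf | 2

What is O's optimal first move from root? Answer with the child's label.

C (O): min(1, 10, 9) = 1
D (O): min(-7, -13) = -13
E (O): min(20, 3, -8) = -8
A (X): max(1, -13, -8) = 1
F (O): min(-7, 11) = -7
G (O): min(-8, -17, 4) = -17
H (O): min(-2, 2) = -2
B (X): max(-7, -17, -2) = -2
root (O): min(1, -2) = -2
O at root wants the lowest of {A=1, B=-2}, so chooses B.

B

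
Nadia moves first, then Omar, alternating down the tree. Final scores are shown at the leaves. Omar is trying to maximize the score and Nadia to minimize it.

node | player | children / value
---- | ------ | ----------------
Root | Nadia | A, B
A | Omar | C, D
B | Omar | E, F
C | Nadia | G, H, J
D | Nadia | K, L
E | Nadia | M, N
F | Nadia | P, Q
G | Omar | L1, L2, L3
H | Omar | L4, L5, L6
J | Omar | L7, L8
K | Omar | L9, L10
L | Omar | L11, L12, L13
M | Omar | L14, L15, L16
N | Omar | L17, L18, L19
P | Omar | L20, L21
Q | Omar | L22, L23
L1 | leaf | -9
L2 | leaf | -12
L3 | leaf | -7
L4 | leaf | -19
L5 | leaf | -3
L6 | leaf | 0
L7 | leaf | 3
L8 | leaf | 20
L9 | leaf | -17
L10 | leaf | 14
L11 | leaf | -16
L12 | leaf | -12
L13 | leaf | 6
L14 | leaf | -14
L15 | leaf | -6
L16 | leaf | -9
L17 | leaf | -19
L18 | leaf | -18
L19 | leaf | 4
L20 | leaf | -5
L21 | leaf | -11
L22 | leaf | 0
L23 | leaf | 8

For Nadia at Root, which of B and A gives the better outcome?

B

M (Omar): max(-14, -6, -9) = -6
N (Omar): max(-19, -18, 4) = 4
E (Nadia): min(-6, 4) = -6
P (Omar): max(-5, -11) = -5
Q (Omar): max(0, 8) = 8
F (Nadia): min(-5, 8) = -5
B (Omar): max(-6, -5) = -5
G (Omar): max(-9, -12, -7) = -7
H (Omar): max(-19, -3, 0) = 0
J (Omar): max(3, 20) = 20
C (Nadia): min(-7, 0, 20) = -7
K (Omar): max(-17, 14) = 14
L (Omar): max(-16, -12, 6) = 6
D (Nadia): min(14, 6) = 6
A (Omar): max(-7, 6) = 6
Nadia prefers the lower value; B=-5, A=6. B is better since -5 < 6.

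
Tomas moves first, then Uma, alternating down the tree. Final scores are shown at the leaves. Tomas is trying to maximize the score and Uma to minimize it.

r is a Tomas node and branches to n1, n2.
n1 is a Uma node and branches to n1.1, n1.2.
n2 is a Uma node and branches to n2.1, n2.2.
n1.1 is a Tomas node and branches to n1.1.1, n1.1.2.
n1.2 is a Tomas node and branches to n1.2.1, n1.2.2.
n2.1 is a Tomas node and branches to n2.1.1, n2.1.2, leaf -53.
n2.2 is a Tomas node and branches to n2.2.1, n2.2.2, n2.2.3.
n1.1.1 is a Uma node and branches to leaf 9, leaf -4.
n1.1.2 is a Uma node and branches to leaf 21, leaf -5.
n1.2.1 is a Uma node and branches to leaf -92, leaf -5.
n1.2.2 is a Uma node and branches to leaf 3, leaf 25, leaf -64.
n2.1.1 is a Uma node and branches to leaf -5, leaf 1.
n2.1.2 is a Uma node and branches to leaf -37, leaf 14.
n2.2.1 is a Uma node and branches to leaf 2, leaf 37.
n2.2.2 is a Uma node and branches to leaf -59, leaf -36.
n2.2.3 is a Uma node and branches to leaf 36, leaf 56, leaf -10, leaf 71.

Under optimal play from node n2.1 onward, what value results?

-5

n2.1.1 (Uma): min(-5, 1) = -5
n2.1.2 (Uma): min(-37, 14) = -37
n2.1 (Tomas): max(-5, -37, -53) = -5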